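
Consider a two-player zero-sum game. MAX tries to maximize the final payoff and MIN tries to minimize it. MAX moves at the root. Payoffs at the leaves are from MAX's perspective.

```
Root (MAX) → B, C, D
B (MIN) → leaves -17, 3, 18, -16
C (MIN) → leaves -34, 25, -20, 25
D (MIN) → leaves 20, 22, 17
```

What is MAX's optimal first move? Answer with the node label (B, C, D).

D

B (MIN): min(-17, 3, 18, -16) = -17
C (MIN): min(-34, 25, -20, 25) = -34
D (MIN): min(20, 22, 17) = 17
Root (MAX): max(-17, -34, 17) = 17
MAX picks the child with the highest value: D (value 17).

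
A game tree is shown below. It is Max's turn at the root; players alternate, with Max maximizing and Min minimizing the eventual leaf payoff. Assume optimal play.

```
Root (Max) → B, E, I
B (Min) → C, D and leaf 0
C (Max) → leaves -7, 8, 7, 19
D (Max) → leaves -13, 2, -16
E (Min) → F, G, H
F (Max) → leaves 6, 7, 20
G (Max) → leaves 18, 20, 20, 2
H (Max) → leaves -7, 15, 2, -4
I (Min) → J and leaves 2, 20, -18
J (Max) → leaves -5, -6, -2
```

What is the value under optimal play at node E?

15

F: max(6, 7, 20) = 20
G: max(18, 20, 20, 2) = 20
H: max(-7, 15, 2, -4) = 15
E: min(20, 20, 15) = 15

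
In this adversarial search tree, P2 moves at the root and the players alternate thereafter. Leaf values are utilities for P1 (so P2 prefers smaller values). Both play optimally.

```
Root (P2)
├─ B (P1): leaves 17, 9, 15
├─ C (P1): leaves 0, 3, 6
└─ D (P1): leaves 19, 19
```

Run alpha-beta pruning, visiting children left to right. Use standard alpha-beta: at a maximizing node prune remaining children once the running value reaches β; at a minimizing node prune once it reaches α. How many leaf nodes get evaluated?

B [α=-∞,β=+∞]: v=17
C [α=-∞,β=17]: v=6
D [α=-∞,β=6]: v=19 after child 1 ≥ β → β-cutoff, skip 1
Root [α=-∞,β=+∞]: v=6
Leaves evaluated: 7 of 8.

7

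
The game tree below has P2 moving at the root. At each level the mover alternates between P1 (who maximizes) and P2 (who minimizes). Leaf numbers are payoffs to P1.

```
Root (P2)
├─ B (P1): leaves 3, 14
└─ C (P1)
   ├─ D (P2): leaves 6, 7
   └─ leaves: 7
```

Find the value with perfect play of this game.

B (P1): max(3, 14) = 14
D (P2): min(6, 7) = 6
C (P1): max(6, 7) = 7
Root (P2): min(14, 7) = 7

7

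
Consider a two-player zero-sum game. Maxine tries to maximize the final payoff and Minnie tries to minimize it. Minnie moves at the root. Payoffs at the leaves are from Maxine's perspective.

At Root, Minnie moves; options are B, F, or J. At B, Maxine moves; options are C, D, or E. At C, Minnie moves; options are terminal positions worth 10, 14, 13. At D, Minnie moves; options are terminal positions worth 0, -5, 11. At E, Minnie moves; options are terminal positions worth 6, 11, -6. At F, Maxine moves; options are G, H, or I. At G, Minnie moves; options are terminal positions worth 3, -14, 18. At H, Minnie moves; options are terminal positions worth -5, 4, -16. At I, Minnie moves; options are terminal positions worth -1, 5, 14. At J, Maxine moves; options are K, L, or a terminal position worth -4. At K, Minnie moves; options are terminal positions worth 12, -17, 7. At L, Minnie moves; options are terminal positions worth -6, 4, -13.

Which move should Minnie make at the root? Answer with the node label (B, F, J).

J

C (Minnie): min(10, 14, 13) = 10
D (Minnie): min(0, -5, 11) = -5
E (Minnie): min(6, 11, -6) = -6
B (Maxine): max(10, -5, -6) = 10
G (Minnie): min(3, -14, 18) = -14
H (Minnie): min(-5, 4, -16) = -16
I (Minnie): min(-1, 5, 14) = -1
F (Maxine): max(-14, -16, -1) = -1
K (Minnie): min(12, -17, 7) = -17
L (Minnie): min(-6, 4, -13) = -13
J (Maxine): max(-17, -13, -4) = -4
Root (Minnie): min(10, -1, -4) = -4
Minnie picks the child with the lowest value: J (value -4).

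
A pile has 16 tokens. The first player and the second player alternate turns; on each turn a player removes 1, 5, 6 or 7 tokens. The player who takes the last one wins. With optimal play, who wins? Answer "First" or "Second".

W/L table (W = player to move can force a win):
i:   0  1  2  3  4  5  6  7  8  9 10 11 12 13 14 15 16
     L  W  L  W  L  W  W  W  W  W  W  W  L  W  L  W  L
Position 16 is L, so the second player wins.

Second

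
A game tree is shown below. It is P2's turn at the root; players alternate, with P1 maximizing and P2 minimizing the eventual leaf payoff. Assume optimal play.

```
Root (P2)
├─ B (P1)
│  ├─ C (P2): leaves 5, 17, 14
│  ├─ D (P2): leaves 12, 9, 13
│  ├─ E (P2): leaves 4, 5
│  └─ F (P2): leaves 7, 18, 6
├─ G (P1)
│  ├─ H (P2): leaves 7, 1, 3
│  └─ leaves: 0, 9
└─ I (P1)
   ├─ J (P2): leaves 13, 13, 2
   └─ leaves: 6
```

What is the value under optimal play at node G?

9

H: min(7, 1, 3) = 1
G: max(1, 0, 9) = 9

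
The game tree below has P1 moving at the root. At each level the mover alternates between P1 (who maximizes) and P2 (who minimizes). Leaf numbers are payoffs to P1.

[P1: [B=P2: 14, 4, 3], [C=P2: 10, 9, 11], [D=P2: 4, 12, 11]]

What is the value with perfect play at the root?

B (P2): min(14, 4, 3) = 3
C (P2): min(10, 9, 11) = 9
D (P2): min(4, 12, 11) = 4
Root (P1): max(3, 9, 4) = 9

9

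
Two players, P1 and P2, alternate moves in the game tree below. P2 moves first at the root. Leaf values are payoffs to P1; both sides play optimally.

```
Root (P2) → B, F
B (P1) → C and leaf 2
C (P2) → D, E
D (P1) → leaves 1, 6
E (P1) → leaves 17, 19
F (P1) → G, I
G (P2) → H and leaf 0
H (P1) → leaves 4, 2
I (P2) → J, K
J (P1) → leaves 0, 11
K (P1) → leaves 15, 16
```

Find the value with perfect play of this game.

6

D (P1): max(1, 6) = 6
E (P1): max(17, 19) = 19
C (P2): min(6, 19) = 6
B (P1): max(6, 2) = 6
H (P1): max(4, 2) = 4
G (P2): min(4, 0) = 0
J (P1): max(0, 11) = 11
K (P1): max(15, 16) = 16
I (P2): min(11, 16) = 11
F (P1): max(0, 11) = 11
Root (P2): min(6, 11) = 6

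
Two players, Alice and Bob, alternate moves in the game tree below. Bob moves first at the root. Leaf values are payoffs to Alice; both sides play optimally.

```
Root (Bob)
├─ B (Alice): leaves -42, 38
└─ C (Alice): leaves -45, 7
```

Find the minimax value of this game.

B (Alice): max(-42, 38) = 38
C (Alice): max(-45, 7) = 7
Root (Bob): min(38, 7) = 7

7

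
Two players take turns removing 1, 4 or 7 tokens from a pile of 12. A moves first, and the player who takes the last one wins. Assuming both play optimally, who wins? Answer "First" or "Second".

First

Mark each pile size as W (mover wins) or L (mover loses):
i:   0  1  2  3  4  5  6  7  8  9 10 11 12
     L  W  L  W  W  L  W  W  L  W  L  W  W
Position 12 is W, so the first player wins.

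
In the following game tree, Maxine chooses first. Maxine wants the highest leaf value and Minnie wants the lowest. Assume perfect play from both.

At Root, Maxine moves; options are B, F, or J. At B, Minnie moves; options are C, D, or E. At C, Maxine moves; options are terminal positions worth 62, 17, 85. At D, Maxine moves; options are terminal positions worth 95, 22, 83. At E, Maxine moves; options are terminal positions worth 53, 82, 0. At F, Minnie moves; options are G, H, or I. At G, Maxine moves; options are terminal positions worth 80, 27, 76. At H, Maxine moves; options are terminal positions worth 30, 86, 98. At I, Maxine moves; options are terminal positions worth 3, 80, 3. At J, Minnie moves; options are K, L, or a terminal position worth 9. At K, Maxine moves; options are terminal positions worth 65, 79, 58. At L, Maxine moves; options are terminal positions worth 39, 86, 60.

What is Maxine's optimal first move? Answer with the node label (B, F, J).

B

C (Maxine): max(62, 17, 85) = 85
D (Maxine): max(95, 22, 83) = 95
E (Maxine): max(53, 82, 0) = 82
B (Minnie): min(85, 95, 82) = 82
G (Maxine): max(80, 27, 76) = 80
H (Maxine): max(30, 86, 98) = 98
I (Maxine): max(3, 80, 3) = 80
F (Minnie): min(80, 98, 80) = 80
K (Maxine): max(65, 79, 58) = 79
L (Maxine): max(39, 86, 60) = 86
J (Minnie): min(79, 86, 9) = 9
Root (Maxine): max(82, 80, 9) = 82
Maxine picks the child with the highest value: B (value 82).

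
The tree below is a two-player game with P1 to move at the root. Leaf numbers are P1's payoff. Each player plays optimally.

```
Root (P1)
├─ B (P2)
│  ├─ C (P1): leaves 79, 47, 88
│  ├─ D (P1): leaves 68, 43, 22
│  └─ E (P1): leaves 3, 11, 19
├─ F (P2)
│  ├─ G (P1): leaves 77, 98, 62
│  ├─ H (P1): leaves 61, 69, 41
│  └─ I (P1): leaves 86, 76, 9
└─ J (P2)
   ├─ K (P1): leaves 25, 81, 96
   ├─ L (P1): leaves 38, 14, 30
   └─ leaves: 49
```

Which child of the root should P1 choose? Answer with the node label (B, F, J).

C (P1): max(79, 47, 88) = 88
D (P1): max(68, 43, 22) = 68
E (P1): max(3, 11, 19) = 19
B (P2): min(88, 68, 19) = 19
G (P1): max(77, 98, 62) = 98
H (P1): max(61, 69, 41) = 69
I (P1): max(86, 76, 9) = 86
F (P2): min(98, 69, 86) = 69
K (P1): max(25, 81, 96) = 96
L (P1): max(38, 14, 30) = 38
J (P2): min(96, 38, 49) = 38
Root (P1): max(19, 69, 38) = 69
P1 picks the child with the highest value: F (value 69).

F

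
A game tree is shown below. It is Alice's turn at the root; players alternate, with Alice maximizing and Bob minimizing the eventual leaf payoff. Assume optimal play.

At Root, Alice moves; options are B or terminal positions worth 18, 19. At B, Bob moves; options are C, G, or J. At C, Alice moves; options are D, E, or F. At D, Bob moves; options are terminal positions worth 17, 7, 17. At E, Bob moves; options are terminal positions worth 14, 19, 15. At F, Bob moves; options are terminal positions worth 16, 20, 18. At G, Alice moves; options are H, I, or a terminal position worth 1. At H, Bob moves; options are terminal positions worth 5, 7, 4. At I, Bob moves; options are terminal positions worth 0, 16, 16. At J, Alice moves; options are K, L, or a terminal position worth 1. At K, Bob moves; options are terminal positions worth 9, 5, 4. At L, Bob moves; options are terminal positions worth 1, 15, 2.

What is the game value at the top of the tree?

19

D (Bob): min(17, 7, 17) = 7
E (Bob): min(14, 19, 15) = 14
F (Bob): min(16, 20, 18) = 16
C (Alice): max(7, 14, 16) = 16
H (Bob): min(5, 7, 4) = 4
I (Bob): min(0, 16, 16) = 0
G (Alice): max(4, 0, 1) = 4
K (Bob): min(9, 5, 4) = 4
L (Bob): min(1, 15, 2) = 1
J (Alice): max(4, 1, 1) = 4
B (Bob): min(16, 4, 4) = 4
Root (Alice): max(4, 18, 19) = 19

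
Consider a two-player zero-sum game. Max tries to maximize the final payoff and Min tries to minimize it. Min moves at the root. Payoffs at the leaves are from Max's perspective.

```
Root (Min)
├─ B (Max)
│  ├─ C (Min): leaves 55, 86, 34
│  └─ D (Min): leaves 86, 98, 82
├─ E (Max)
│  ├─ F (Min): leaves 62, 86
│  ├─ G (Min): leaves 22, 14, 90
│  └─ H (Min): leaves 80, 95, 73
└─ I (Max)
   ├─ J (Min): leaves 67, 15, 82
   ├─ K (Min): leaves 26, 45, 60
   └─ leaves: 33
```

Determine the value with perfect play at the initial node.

C (Min): min(55, 86, 34) = 34
D (Min): min(86, 98, 82) = 82
B (Max): max(34, 82) = 82
F (Min): min(62, 86) = 62
G (Min): min(22, 14, 90) = 14
H (Min): min(80, 95, 73) = 73
E (Max): max(62, 14, 73) = 73
J (Min): min(67, 15, 82) = 15
K (Min): min(26, 45, 60) = 26
I (Max): max(15, 26, 33) = 33
Root (Min): min(82, 73, 33) = 33

33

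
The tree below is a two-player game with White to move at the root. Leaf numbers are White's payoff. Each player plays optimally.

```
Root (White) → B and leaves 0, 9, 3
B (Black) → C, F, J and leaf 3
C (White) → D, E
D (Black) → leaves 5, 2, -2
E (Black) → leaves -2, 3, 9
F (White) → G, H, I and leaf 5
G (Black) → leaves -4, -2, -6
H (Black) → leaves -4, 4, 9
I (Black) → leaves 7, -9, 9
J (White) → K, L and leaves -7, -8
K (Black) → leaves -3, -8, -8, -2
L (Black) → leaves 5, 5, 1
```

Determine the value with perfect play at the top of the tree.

9

D (Black): min(5, 2, -2) = -2
E (Black): min(-2, 3, 9) = -2
C (White): max(-2, -2) = -2
G (Black): min(-4, -2, -6) = -6
H (Black): min(-4, 4, 9) = -4
I (Black): min(7, -9, 9) = -9
F (White): max(-6, -4, -9, 5) = 5
K (Black): min(-3, -8, -8, -2) = -8
L (Black): min(5, 5, 1) = 1
J (White): max(-8, 1, -7, -8) = 1
B (Black): min(-2, 5, 1, 3) = -2
Root (White): max(-2, 0, 9, 3) = 9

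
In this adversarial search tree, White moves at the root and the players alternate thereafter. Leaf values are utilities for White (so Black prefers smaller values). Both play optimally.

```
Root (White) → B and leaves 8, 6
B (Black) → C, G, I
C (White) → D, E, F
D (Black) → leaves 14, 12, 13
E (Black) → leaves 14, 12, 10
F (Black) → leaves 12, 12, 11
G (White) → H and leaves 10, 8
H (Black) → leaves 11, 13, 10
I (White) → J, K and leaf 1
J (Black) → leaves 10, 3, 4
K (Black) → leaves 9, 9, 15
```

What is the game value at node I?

J: min(10, 3, 4) = 3
K: min(9, 9, 15) = 9
I: max(3, 9, 1) = 9

9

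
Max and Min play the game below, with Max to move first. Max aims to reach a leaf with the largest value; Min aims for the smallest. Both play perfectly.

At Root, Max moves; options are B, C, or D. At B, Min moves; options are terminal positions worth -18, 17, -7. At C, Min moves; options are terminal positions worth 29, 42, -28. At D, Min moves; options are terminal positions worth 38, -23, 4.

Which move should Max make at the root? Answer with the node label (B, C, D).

B

B (Min): min(-18, 17, -7) = -18
C (Min): min(29, 42, -28) = -28
D (Min): min(38, -23, 4) = -23
Root (Max): max(-18, -28, -23) = -18
Max picks the child with the highest value: B (value -18).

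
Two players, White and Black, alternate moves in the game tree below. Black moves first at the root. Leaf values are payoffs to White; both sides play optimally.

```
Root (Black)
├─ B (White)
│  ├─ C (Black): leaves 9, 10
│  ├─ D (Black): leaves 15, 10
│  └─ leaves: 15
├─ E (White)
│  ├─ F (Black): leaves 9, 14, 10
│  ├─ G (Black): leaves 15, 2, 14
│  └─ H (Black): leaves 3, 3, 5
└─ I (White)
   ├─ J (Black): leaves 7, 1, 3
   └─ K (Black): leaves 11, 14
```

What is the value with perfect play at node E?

F: min(9, 14, 10) = 9
G: min(15, 2, 14) = 2
H: min(3, 3, 5) = 3
E: max(9, 2, 3) = 9

9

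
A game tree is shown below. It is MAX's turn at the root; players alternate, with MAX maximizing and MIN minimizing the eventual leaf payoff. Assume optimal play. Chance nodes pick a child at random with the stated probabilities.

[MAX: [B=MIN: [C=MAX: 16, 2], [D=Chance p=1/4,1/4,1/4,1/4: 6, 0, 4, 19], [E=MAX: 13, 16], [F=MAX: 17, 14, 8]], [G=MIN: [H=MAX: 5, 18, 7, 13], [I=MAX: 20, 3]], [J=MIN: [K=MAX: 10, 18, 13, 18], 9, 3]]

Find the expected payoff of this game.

18

C (MAX): max(16, 2) = 16
D (Chance): 1/4·6 + 1/4·0 + 1/4·4 + 1/4·19 = 7.25
E (MAX): max(13, 16) = 16
F (MAX): max(17, 14, 8) = 17
B (MIN): min(16, 7.25, 16, 17) = 7.25
H (MAX): max(5, 18, 7, 13) = 18
I (MAX): max(20, 3) = 20
G (MIN): min(18, 20) = 18
K (MAX): max(10, 18, 13, 18) = 18
J (MIN): min(18, 9, 3) = 3
Root (MAX): max(7.25, 18, 3) = 18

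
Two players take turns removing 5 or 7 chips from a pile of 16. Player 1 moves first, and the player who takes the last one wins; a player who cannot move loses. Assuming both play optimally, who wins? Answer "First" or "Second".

Second

i:   0  1  2  3  4  5  6  7  8  9 10 11 12 13 14 15 16
     L  L  L  L  L  W  W  W  W  W  W  W  L  L  L  L  L
Position 16 is L, so the second player wins.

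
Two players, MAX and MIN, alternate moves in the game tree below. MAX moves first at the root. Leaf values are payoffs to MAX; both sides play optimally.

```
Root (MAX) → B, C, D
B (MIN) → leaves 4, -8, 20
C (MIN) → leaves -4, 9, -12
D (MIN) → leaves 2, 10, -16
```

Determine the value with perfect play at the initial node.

B (MIN): min(4, -8, 20) = -8
C (MIN): min(-4, 9, -12) = -12
D (MIN): min(2, 10, -16) = -16
Root (MAX): max(-8, -12, -16) = -8

-8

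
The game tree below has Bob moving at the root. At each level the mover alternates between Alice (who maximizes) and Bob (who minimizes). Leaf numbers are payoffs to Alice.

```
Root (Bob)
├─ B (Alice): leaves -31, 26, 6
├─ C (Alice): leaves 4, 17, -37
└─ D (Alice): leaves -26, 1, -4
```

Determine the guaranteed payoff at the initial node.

1

B (Alice): max(-31, 26, 6) = 26
C (Alice): max(4, 17, -37) = 17
D (Alice): max(-26, 1, -4) = 1
Root (Bob): min(26, 17, 1) = 1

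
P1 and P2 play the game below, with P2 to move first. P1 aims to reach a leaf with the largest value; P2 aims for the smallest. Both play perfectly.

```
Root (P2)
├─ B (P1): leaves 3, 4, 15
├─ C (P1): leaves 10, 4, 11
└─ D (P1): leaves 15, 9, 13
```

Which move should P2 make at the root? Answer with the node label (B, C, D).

B (P1): max(3, 4, 15) = 15
C (P1): max(10, 4, 11) = 11
D (P1): max(15, 9, 13) = 15
Root (P2): min(15, 11, 15) = 11
P2 picks the child with the lowest value: C (value 11).

C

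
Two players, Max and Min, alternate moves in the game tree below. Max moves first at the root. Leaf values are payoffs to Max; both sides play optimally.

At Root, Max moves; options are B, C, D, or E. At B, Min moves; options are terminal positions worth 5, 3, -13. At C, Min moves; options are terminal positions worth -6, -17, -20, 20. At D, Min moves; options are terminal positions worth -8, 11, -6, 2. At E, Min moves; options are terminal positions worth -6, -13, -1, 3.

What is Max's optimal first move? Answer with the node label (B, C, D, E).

B (Min): min(5, 3, -13) = -13
C (Min): min(-6, -17, -20, 20) = -20
D (Min): min(-8, 11, -6, 2) = -8
E (Min): min(-6, -13, -1, 3) = -13
Root (Max): max(-13, -20, -8, -13) = -8
Max picks the child with the highest value: D (value -8).

D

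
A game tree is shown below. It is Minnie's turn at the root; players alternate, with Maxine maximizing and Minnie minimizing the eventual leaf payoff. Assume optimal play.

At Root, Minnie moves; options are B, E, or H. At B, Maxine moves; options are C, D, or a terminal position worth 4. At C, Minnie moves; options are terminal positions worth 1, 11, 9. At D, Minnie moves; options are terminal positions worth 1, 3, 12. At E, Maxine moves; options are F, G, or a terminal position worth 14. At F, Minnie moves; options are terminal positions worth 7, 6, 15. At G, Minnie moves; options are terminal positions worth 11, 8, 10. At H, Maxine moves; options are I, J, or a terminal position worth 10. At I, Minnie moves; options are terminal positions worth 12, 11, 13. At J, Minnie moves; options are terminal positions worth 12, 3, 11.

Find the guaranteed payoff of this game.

C (Minnie): min(1, 11, 9) = 1
D (Minnie): min(1, 3, 12) = 1
B (Maxine): max(1, 1, 4) = 4
F (Minnie): min(7, 6, 15) = 6
G (Minnie): min(11, 8, 10) = 8
E (Maxine): max(6, 8, 14) = 14
I (Minnie): min(12, 11, 13) = 11
J (Minnie): min(12, 3, 11) = 3
H (Maxine): max(11, 3, 10) = 11
Root (Minnie): min(4, 14, 11) = 4

4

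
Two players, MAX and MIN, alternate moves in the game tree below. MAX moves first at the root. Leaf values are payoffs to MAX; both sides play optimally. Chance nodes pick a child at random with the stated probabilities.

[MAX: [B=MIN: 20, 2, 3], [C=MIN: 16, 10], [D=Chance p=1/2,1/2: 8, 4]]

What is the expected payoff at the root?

10

B (MIN): min(20, 2, 3) = 2
C (MIN): min(16, 10) = 10
D (Chance): 1/2·8 + 1/2·4 = 6
Root (MAX): max(2, 10, 6) = 10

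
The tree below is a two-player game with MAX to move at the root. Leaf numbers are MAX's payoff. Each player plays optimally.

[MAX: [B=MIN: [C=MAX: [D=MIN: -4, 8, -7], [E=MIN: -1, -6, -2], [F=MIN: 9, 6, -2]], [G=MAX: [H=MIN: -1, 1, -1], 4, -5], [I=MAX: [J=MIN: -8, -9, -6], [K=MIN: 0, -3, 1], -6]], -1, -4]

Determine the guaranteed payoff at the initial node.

-1

D (MIN): min(-4, 8, -7) = -7
E (MIN): min(-1, -6, -2) = -6
F (MIN): min(9, 6, -2) = -2
C (MAX): max(-7, -6, -2) = -2
H (MIN): min(-1, 1, -1) = -1
G (MAX): max(-1, 4, -5) = 4
J (MIN): min(-8, -9, -6) = -9
K (MIN): min(0, -3, 1) = -3
I (MAX): max(-9, -3, -6) = -3
B (MIN): min(-2, 4, -3) = -3
Root (MAX): max(-3, -1, -4) = -1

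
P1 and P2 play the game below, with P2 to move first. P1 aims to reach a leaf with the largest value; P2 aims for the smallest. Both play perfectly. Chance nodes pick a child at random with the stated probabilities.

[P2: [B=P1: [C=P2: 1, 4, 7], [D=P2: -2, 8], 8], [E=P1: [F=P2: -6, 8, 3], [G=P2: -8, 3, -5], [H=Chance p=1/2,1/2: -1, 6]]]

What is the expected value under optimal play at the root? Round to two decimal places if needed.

2.5

C (P2): min(1, 4, 7) = 1
D (P2): min(-2, 8) = -2
B (P1): max(1, -2, 8) = 8
F (P2): min(-6, 8, 3) = -6
G (P2): min(-8, 3, -5) = -8
H (Chance): 1/2·-1 + 1/2·6 = 2.5
E (P1): max(-6, -8, 2.5) = 2.5
Root (P2): min(8, 2.5) = 2.5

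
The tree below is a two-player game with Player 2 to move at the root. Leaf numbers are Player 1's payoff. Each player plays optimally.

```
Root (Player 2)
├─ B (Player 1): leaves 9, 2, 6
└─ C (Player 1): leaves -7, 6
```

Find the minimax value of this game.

B (Player 1): max(9, 2, 6) = 9
C (Player 1): max(-7, 6) = 6
Root (Player 2): min(9, 6) = 6

6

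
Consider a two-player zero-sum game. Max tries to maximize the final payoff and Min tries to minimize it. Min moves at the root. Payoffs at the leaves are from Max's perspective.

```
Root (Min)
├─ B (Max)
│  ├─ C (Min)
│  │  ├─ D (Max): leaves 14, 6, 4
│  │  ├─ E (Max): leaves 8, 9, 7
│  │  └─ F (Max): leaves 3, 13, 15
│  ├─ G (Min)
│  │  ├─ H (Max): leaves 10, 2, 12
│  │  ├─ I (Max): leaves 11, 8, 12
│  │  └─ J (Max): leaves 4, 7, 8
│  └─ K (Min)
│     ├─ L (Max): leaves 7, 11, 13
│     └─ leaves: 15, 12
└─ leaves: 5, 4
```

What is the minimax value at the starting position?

D (Max): max(14, 6, 4) = 14
E (Max): max(8, 9, 7) = 9
F (Max): max(3, 13, 15) = 15
C (Min): min(14, 9, 15) = 9
H (Max): max(10, 2, 12) = 12
I (Max): max(11, 8, 12) = 12
J (Max): max(4, 7, 8) = 8
G (Min): min(12, 12, 8) = 8
L (Max): max(7, 11, 13) = 13
K (Min): min(13, 15, 12) = 12
B (Max): max(9, 8, 12) = 12
Root (Min): min(12, 5, 4) = 4

4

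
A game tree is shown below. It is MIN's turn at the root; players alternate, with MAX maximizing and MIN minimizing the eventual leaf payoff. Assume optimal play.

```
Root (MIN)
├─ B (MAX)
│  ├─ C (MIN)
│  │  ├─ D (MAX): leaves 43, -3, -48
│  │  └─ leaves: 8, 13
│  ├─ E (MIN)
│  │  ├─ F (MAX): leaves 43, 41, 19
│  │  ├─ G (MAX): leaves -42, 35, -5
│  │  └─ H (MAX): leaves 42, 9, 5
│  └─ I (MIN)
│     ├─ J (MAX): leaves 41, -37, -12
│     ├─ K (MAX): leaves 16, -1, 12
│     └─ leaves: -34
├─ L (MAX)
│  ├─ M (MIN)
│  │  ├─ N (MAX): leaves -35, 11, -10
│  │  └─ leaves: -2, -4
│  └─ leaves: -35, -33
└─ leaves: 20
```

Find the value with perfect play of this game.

D (MAX): max(43, -3, -48) = 43
C (MIN): min(43, 8, 13) = 8
F (MAX): max(43, 41, 19) = 43
G (MAX): max(-42, 35, -5) = 35
H (MAX): max(42, 9, 5) = 42
E (MIN): min(43, 35, 42) = 35
J (MAX): max(41, -37, -12) = 41
K (MAX): max(16, -1, 12) = 16
I (MIN): min(41, 16, -34) = -34
B (MAX): max(8, 35, -34) = 35
N (MAX): max(-35, 11, -10) = 11
M (MIN): min(11, -2, -4) = -4
L (MAX): max(-4, -35, -33) = -4
Root (MIN): min(35, -4, 20) = -4

-4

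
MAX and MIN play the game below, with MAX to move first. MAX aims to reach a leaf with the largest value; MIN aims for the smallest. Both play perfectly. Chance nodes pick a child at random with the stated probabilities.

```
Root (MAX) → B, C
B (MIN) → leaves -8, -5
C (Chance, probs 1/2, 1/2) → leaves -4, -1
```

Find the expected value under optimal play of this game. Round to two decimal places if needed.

B (MIN): min(-8, -5) = -8
C (Chance): 1/2·-4 + 1/2·-1 = -2.5
Root (MAX): max(-8, -2.5) = -2.5

-2.5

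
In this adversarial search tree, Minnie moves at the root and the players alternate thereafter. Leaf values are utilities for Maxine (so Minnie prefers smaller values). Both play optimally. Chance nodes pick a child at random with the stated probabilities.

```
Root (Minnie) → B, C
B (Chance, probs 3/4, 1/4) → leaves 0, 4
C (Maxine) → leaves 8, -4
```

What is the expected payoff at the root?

B (Chance): 3/4·0 + 1/4·4 = 1
C (Maxine): max(8, -4) = 8
Root (Minnie): min(1, 8) = 1

1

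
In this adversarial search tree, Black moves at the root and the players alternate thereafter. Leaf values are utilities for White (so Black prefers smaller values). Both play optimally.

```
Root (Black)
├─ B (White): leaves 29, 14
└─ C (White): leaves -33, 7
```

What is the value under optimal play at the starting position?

B (White): max(29, 14) = 29
C (White): max(-33, 7) = 7
Root (Black): min(29, 7) = 7

7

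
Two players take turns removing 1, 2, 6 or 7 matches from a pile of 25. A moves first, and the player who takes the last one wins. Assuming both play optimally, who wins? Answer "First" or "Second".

First

i:   0  1  2  3  4  5  6  7  8  9 10 11 12 13 14 15 16 17 18 19 20 21 22 23 24 25
     L  W  W  L  W  W  W  W  L  W  W  L  W  W  W  W  L  W  W  L  W  W  W  W  L  W
Position 25 is W, so the first player wins.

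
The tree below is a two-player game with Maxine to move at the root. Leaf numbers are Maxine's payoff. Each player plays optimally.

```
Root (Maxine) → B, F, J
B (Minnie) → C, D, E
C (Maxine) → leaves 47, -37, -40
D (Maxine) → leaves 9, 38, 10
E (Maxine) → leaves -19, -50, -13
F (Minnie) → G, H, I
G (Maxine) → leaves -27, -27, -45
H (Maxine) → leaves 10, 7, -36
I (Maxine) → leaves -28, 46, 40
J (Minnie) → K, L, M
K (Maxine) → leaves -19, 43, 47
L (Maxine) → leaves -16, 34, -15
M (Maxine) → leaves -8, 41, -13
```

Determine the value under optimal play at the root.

C (Maxine): max(47, -37, -40) = 47
D (Maxine): max(9, 38, 10) = 38
E (Maxine): max(-19, -50, -13) = -13
B (Minnie): min(47, 38, -13) = -13
G (Maxine): max(-27, -27, -45) = -27
H (Maxine): max(10, 7, -36) = 10
I (Maxine): max(-28, 46, 40) = 46
F (Minnie): min(-27, 10, 46) = -27
K (Maxine): max(-19, 43, 47) = 47
L (Maxine): max(-16, 34, -15) = 34
M (Maxine): max(-8, 41, -13) = 41
J (Minnie): min(47, 34, 41) = 34
Root (Maxine): max(-13, -27, 34) = 34

34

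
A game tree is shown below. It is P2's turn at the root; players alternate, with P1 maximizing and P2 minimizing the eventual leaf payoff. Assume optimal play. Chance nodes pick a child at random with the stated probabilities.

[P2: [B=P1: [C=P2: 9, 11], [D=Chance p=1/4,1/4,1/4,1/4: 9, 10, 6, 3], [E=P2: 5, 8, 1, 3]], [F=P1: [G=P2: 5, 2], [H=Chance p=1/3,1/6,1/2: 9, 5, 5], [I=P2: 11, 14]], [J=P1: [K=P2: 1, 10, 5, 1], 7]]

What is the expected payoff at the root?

7

C (P2): min(9, 11) = 9
D (Chance): 1/4·9 + 1/4·10 + 1/4·6 + 1/4·3 = 7
E (P2): min(5, 8, 1, 3) = 1
B (P1): max(9, 7, 1) = 9
G (P2): min(5, 2) = 2
H (Chance): 1/3·9 + 1/6·5 + 1/2·5 = 6.33
I (P2): min(11, 14) = 11
F (P1): max(2, 6.33, 11) = 11
K (P2): min(1, 10, 5, 1) = 1
J (P1): max(1, 7) = 7
Root (P2): min(9, 11, 7) = 7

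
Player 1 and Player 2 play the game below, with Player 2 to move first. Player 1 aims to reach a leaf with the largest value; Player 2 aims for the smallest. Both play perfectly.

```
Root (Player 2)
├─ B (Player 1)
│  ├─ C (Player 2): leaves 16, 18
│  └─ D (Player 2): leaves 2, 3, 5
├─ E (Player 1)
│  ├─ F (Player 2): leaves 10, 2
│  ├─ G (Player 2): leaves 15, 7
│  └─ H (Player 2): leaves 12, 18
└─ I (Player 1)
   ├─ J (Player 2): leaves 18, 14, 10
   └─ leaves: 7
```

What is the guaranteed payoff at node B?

16

C: min(16, 18) = 16
D: min(2, 3, 5) = 2
B: max(16, 2) = 16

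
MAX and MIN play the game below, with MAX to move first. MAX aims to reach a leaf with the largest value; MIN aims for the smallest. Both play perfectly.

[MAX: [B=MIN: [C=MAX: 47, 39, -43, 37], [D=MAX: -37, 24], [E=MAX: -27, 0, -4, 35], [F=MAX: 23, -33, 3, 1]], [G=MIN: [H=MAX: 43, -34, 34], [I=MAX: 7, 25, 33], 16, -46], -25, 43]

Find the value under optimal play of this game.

C (MAX): max(47, 39, -43, 37) = 47
D (MAX): max(-37, 24) = 24
E (MAX): max(-27, 0, -4, 35) = 35
F (MAX): max(23, -33, 3, 1) = 23
B (MIN): min(47, 24, 35, 23) = 23
H (MAX): max(43, -34, 34) = 43
I (MAX): max(7, 25, 33) = 33
G (MIN): min(43, 33, 16, -46) = -46
Root (MAX): max(23, -46, -25, 43) = 43

43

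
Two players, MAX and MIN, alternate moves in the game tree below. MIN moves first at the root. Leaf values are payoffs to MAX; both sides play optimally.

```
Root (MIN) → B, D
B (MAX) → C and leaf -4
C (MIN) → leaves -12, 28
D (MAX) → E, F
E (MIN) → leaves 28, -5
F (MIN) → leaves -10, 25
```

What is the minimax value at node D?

-5

E: min(28, -5) = -5
F: min(-10, 25) = -10
D: max(-5, -10) = -5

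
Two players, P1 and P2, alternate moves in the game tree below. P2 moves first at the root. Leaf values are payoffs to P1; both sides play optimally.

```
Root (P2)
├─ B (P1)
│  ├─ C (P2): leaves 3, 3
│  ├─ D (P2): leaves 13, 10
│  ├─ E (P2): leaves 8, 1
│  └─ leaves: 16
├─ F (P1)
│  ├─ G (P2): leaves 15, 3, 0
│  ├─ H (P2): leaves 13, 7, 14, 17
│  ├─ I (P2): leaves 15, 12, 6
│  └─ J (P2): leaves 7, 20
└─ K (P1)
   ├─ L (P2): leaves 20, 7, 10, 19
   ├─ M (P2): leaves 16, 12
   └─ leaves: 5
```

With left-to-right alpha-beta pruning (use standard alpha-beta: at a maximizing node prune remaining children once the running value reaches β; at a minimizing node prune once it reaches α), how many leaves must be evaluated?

C [α=-∞,β=+∞]: v=3
D [α=3,β=+∞]: v=10
E [α=10,β=+∞]: v=8 after child 1 ≤ α → α-cutoff, skip 1
B [α=-∞,β=+∞]: v=16
G [α=-∞,β=16]: v=0
H [α=0,β=16]: v=7
I [α=7,β=16]: v=6
J [α=7,β=16]: v=7 after child 1 ≤ α → α-cutoff, skip 1
F [α=-∞,β=16]: v=7
L [α=-∞,β=7]: v=7
K [α=-∞,β=7]: v=7 after child 1 ≥ β → β-cutoff, skip 2
Root [α=-∞,β=+∞]: v=7
Leaves evaluated: 21 of 26.

21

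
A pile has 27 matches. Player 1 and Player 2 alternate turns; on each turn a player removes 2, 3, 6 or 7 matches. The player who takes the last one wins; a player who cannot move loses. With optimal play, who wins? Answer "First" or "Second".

Compute winning (W) and losing (L) positions by backward induction:
i:   0  1  2  3  4  5  6  7  8  9 10 11 12 13 14 15 16 17 18 19 20 21 22 23 24 25 26 27
     L  L  W  W  W  L  W  W  W  L  L  W  W  W  L  W  W  W  L  L  W  W  W  L  W  W  W  L
Position 27 is L, so the second player wins.

Second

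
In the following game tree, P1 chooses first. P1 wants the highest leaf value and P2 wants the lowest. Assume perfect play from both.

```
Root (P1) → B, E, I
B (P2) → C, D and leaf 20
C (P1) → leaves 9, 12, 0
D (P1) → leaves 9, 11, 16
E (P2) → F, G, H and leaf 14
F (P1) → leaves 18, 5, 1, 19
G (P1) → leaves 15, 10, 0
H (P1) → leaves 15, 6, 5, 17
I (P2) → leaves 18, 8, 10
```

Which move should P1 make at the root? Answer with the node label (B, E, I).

C (P1): max(9, 12, 0) = 12
D (P1): max(9, 11, 16) = 16
B (P2): min(12, 16, 20) = 12
F (P1): max(18, 5, 1, 19) = 19
G (P1): max(15, 10, 0) = 15
H (P1): max(15, 6, 5, 17) = 17
E (P2): min(19, 15, 17, 14) = 14
I (P2): min(18, 8, 10) = 8
Root (P1): max(12, 14, 8) = 14
P1 picks the child with the highest value: E (value 14).

E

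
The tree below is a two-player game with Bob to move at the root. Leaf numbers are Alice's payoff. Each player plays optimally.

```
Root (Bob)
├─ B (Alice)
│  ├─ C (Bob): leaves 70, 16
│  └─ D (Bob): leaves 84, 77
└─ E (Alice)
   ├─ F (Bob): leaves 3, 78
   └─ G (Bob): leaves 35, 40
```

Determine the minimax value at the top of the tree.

35

C (Bob): min(70, 16) = 16
D (Bob): min(84, 77) = 77
B (Alice): max(16, 77) = 77
F (Bob): min(3, 78) = 3
G (Bob): min(35, 40) = 35
E (Alice): max(3, 35) = 35
Root (Bob): min(77, 35) = 35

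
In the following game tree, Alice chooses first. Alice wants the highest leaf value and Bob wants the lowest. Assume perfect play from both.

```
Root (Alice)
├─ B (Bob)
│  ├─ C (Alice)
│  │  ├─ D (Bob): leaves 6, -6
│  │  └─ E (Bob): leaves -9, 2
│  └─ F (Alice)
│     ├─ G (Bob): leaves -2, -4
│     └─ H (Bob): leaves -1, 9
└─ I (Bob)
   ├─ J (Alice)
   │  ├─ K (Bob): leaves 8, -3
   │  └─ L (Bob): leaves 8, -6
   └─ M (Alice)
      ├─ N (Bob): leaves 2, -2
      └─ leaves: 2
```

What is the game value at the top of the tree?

D (Bob): min(6, -6) = -6
E (Bob): min(-9, 2) = -9
C (Alice): max(-6, -9) = -6
G (Bob): min(-2, -4) = -4
H (Bob): min(-1, 9) = -1
F (Alice): max(-4, -1) = -1
B (Bob): min(-6, -1) = -6
K (Bob): min(8, -3) = -3
L (Bob): min(8, -6) = -6
J (Alice): max(-3, -6) = -3
N (Bob): min(2, -2) = -2
M (Alice): max(-2, 2) = 2
I (Bob): min(-3, 2) = -3
Root (Alice): max(-6, -3) = -3

-3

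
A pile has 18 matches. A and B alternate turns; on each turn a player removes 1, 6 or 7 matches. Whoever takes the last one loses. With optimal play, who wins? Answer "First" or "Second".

Mark each pile size as W (mover wins) or L (mover loses):
i:   0  1  2  3  4  5  6  7  8  9 10 11 12 13 14 15 16 17 18
     W  L  W  L  W  L  W  W  W  W  W  W  W  L  W  L  W  L  W
Position 18 is W, so the first player wins.

First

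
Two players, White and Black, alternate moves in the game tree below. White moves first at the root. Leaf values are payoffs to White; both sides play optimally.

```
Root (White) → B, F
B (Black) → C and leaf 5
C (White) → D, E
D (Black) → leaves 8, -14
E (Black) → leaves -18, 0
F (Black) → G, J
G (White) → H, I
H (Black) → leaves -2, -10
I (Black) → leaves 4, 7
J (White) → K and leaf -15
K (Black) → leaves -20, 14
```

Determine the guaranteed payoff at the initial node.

-14

D (Black): min(8, -14) = -14
E (Black): min(-18, 0) = -18
C (White): max(-14, -18) = -14
B (Black): min(-14, 5) = -14
H (Black): min(-2, -10) = -10
I (Black): min(4, 7) = 4
G (White): max(-10, 4) = 4
K (Black): min(-20, 14) = -20
J (White): max(-20, -15) = -15
F (Black): min(4, -15) = -15
Root (White): max(-14, -15) = -14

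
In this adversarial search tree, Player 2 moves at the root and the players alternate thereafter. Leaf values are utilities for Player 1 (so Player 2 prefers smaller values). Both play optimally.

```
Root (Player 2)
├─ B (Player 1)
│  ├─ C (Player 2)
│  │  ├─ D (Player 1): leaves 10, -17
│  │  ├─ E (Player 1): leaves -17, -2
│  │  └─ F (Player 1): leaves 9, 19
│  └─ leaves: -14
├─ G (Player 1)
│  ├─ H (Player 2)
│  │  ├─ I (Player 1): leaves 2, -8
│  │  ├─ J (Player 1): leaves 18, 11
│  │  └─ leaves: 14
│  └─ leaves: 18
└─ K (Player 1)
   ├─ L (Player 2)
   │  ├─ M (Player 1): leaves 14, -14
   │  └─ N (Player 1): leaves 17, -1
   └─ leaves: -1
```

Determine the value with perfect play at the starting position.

D (Player 1): max(10, -17) = 10
E (Player 1): max(-17, -2) = -2
F (Player 1): max(9, 19) = 19
C (Player 2): min(10, -2, 19) = -2
B (Player 1): max(-2, -14) = -2
I (Player 1): max(2, -8) = 2
J (Player 1): max(18, 11) = 18
H (Player 2): min(2, 18, 14) = 2
G (Player 1): max(2, 18) = 18
M (Player 1): max(14, -14) = 14
N (Player 1): max(17, -1) = 17
L (Player 2): min(14, 17) = 14
K (Player 1): max(14, -1) = 14
Root (Player 2): min(-2, 18, 14) = -2

-2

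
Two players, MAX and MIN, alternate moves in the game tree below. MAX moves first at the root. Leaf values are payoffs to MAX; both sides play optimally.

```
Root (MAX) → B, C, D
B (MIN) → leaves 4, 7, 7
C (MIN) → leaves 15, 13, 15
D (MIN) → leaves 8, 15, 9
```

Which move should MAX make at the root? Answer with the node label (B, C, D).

B (MIN): min(4, 7, 7) = 4
C (MIN): min(15, 13, 15) = 13
D (MIN): min(8, 15, 9) = 8
Root (MAX): max(4, 13, 8) = 13
MAX picks the child with the highest value: C (value 13).

C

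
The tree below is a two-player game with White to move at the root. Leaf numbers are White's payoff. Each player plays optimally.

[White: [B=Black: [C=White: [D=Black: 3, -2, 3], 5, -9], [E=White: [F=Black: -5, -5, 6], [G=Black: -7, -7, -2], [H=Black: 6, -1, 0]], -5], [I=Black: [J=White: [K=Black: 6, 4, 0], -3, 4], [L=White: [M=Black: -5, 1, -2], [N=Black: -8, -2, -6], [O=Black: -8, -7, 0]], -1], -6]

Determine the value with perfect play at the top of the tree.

-5

D (Black): min(3, -2, 3) = -2
C (White): max(-2, 5, -9) = 5
F (Black): min(-5, -5, 6) = -5
G (Black): min(-7, -7, -2) = -7
H (Black): min(6, -1, 0) = -1
E (White): max(-5, -7, -1) = -1
B (Black): min(5, -1, -5) = -5
K (Black): min(6, 4, 0) = 0
J (White): max(0, -3, 4) = 4
M (Black): min(-5, 1, -2) = -5
N (Black): min(-8, -2, -6) = -8
O (Black): min(-8, -7, 0) = -8
L (White): max(-5, -8, -8) = -5
I (Black): min(4, -5, -1) = -5
Root (White): max(-5, -5, -6) = -5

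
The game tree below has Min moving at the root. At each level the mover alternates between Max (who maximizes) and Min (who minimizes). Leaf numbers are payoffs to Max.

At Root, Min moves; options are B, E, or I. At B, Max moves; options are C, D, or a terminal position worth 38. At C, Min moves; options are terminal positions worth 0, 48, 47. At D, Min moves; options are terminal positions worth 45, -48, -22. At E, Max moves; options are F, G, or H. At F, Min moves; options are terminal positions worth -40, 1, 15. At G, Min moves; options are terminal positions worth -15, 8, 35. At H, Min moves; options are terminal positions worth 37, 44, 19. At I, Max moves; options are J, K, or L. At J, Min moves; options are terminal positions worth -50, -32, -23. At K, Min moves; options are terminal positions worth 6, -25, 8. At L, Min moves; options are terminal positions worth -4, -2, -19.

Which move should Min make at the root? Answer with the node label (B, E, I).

I

C (Min): min(0, 48, 47) = 0
D (Min): min(45, -48, -22) = -48
B (Max): max(0, -48, 38) = 38
F (Min): min(-40, 1, 15) = -40
G (Min): min(-15, 8, 35) = -15
H (Min): min(37, 44, 19) = 19
E (Max): max(-40, -15, 19) = 19
J (Min): min(-50, -32, -23) = -50
K (Min): min(6, -25, 8) = -25
L (Min): min(-4, -2, -19) = -19
I (Max): max(-50, -25, -19) = -19
Root (Min): min(38, 19, -19) = -19
Min picks the child with the lowest value: I (value -19).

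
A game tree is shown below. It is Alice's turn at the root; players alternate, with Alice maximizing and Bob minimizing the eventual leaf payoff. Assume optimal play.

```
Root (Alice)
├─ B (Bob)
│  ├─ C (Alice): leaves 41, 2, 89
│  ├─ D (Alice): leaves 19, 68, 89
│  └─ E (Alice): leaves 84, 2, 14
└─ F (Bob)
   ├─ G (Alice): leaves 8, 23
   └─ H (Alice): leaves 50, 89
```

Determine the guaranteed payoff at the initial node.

C (Alice): max(41, 2, 89) = 89
D (Alice): max(19, 68, 89) = 89
E (Alice): max(84, 2, 14) = 84
B (Bob): min(89, 89, 84) = 84
G (Alice): max(8, 23) = 23
H (Alice): max(50, 89) = 89
F (Bob): min(23, 89) = 23
Root (Alice): max(84, 23) = 84

84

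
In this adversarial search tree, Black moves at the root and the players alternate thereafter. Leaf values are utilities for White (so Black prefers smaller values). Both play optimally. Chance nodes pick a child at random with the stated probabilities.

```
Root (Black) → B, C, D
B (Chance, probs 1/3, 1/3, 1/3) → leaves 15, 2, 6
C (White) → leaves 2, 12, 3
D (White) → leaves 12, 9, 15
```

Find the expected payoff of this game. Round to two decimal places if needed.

7.67

B (Chance): 1/3·15 + 1/3·2 + 1/3·6 = 7.67
C (White): max(2, 12, 3) = 12
D (White): max(12, 9, 15) = 15
Root (Black): min(7.67, 12, 15) = 7.67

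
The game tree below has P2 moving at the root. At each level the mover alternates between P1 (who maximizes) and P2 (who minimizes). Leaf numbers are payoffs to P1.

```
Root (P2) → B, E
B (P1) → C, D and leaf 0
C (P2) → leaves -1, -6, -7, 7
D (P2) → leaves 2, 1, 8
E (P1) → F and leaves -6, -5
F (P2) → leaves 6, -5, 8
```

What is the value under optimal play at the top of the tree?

C (P2): min(-1, -6, -7, 7) = -7
D (P2): min(2, 1, 8) = 1
B (P1): max(-7, 1, 0) = 1
F (P2): min(6, -5, 8) = -5
E (P1): max(-5, -6, -5) = -5
Root (P2): min(1, -5) = -5

-5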